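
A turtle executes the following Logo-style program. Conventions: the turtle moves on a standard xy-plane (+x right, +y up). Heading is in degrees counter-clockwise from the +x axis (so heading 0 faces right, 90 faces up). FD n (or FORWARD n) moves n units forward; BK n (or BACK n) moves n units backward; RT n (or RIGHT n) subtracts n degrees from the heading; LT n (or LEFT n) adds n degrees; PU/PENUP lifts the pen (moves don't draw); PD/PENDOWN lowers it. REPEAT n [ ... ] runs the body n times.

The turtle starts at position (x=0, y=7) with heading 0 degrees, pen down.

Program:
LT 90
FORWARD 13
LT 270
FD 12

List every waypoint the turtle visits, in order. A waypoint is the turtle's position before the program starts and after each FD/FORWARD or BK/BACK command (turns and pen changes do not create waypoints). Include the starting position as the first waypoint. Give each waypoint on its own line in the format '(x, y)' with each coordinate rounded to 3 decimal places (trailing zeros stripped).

Answer: (0, 7)
(0, 20)
(12, 20)

Derivation:
Executing turtle program step by step:
Start: pos=(0,7), heading=0, pen down
LT 90: heading 0 -> 90
FD 13: (0,7) -> (0,20) [heading=90, draw]
LT 270: heading 90 -> 0
FD 12: (0,20) -> (12,20) [heading=0, draw]
Final: pos=(12,20), heading=0, 2 segment(s) drawn
Waypoints (3 total):
(0, 7)
(0, 20)
(12, 20)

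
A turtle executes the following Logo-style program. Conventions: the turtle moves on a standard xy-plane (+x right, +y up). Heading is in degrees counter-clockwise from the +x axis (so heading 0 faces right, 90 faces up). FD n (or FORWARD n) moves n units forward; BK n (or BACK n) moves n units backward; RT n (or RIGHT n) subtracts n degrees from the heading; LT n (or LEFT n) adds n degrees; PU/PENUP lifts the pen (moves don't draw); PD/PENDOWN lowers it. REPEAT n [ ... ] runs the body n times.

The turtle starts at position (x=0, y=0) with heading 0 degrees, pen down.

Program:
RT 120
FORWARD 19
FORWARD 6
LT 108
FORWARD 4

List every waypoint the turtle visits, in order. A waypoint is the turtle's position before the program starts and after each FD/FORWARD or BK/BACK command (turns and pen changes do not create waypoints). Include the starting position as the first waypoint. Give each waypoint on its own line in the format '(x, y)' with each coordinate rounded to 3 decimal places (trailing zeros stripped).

Answer: (0, 0)
(-9.5, -16.454)
(-12.5, -21.651)
(-8.587, -22.482)

Derivation:
Executing turtle program step by step:
Start: pos=(0,0), heading=0, pen down
RT 120: heading 0 -> 240
FD 19: (0,0) -> (-9.5,-16.454) [heading=240, draw]
FD 6: (-9.5,-16.454) -> (-12.5,-21.651) [heading=240, draw]
LT 108: heading 240 -> 348
FD 4: (-12.5,-21.651) -> (-8.587,-22.482) [heading=348, draw]
Final: pos=(-8.587,-22.482), heading=348, 3 segment(s) drawn
Waypoints (4 total):
(0, 0)
(-9.5, -16.454)
(-12.5, -21.651)
(-8.587, -22.482)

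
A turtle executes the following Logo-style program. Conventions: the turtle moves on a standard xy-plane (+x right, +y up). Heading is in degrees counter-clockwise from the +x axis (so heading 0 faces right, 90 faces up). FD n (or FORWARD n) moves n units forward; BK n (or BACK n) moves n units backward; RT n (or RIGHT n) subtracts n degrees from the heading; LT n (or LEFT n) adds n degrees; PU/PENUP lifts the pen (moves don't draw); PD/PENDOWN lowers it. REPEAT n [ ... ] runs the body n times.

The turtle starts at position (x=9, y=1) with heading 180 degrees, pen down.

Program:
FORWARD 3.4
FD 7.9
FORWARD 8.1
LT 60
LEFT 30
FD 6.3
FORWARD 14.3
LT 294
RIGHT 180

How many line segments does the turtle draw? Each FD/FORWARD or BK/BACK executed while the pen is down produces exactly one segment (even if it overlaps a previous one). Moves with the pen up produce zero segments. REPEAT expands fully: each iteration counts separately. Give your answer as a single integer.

Executing turtle program step by step:
Start: pos=(9,1), heading=180, pen down
FD 3.4: (9,1) -> (5.6,1) [heading=180, draw]
FD 7.9: (5.6,1) -> (-2.3,1) [heading=180, draw]
FD 8.1: (-2.3,1) -> (-10.4,1) [heading=180, draw]
LT 60: heading 180 -> 240
LT 30: heading 240 -> 270
FD 6.3: (-10.4,1) -> (-10.4,-5.3) [heading=270, draw]
FD 14.3: (-10.4,-5.3) -> (-10.4,-19.6) [heading=270, draw]
LT 294: heading 270 -> 204
RT 180: heading 204 -> 24
Final: pos=(-10.4,-19.6), heading=24, 5 segment(s) drawn
Segments drawn: 5

Answer: 5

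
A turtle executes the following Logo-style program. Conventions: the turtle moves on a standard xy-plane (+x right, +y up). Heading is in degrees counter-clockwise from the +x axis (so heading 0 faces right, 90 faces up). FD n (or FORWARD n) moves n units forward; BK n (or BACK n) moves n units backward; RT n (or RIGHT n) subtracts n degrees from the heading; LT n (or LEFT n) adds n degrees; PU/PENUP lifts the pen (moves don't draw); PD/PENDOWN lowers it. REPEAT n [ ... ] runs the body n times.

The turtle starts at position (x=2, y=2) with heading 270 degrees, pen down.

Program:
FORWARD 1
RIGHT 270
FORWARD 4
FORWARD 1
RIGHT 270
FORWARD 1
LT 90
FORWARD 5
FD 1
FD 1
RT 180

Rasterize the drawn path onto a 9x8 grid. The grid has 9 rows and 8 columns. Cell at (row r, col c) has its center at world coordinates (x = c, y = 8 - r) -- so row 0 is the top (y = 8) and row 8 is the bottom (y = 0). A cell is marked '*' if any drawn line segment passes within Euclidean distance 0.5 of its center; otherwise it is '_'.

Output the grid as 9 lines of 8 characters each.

Answer: ________
________
________
________
________
________
********
__******
________

Derivation:
Segment 0: (2,2) -> (2,1)
Segment 1: (2,1) -> (6,1)
Segment 2: (6,1) -> (7,1)
Segment 3: (7,1) -> (7,2)
Segment 4: (7,2) -> (2,2)
Segment 5: (2,2) -> (1,2)
Segment 6: (1,2) -> (0,2)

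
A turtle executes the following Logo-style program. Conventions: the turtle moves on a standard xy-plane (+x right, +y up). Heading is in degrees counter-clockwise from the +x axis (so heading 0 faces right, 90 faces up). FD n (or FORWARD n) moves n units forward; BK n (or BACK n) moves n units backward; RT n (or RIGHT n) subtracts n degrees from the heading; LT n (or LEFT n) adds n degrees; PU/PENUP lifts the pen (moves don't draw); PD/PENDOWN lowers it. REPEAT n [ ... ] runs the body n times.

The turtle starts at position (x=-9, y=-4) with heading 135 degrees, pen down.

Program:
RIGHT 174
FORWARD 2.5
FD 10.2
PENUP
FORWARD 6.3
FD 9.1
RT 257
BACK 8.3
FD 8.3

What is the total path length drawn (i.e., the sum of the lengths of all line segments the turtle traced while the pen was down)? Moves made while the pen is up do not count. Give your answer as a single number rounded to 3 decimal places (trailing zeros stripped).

Answer: 12.7

Derivation:
Executing turtle program step by step:
Start: pos=(-9,-4), heading=135, pen down
RT 174: heading 135 -> 321
FD 2.5: (-9,-4) -> (-7.057,-5.573) [heading=321, draw]
FD 10.2: (-7.057,-5.573) -> (0.87,-11.992) [heading=321, draw]
PU: pen up
FD 6.3: (0.87,-11.992) -> (5.766,-15.957) [heading=321, move]
FD 9.1: (5.766,-15.957) -> (12.838,-21.684) [heading=321, move]
RT 257: heading 321 -> 64
BK 8.3: (12.838,-21.684) -> (9.199,-29.144) [heading=64, move]
FD 8.3: (9.199,-29.144) -> (12.838,-21.684) [heading=64, move]
Final: pos=(12.838,-21.684), heading=64, 2 segment(s) drawn

Segment lengths:
  seg 1: (-9,-4) -> (-7.057,-5.573), length = 2.5
  seg 2: (-7.057,-5.573) -> (0.87,-11.992), length = 10.2
Total = 12.7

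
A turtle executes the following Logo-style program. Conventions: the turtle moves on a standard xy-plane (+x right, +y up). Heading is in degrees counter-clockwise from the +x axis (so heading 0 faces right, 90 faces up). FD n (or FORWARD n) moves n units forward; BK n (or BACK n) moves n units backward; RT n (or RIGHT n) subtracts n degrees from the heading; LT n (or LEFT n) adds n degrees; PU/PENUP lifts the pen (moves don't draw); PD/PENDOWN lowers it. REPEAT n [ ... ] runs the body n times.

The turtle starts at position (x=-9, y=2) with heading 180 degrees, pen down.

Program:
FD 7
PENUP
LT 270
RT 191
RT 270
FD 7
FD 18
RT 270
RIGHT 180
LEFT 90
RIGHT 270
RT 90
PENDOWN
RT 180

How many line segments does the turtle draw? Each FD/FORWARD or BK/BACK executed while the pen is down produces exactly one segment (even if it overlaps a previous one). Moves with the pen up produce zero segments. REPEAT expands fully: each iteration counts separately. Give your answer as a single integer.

Answer: 1

Derivation:
Executing turtle program step by step:
Start: pos=(-9,2), heading=180, pen down
FD 7: (-9,2) -> (-16,2) [heading=180, draw]
PU: pen up
LT 270: heading 180 -> 90
RT 191: heading 90 -> 259
RT 270: heading 259 -> 349
FD 7: (-16,2) -> (-9.129,0.664) [heading=349, move]
FD 18: (-9.129,0.664) -> (8.541,-2.77) [heading=349, move]
RT 270: heading 349 -> 79
RT 180: heading 79 -> 259
LT 90: heading 259 -> 349
RT 270: heading 349 -> 79
RT 90: heading 79 -> 349
PD: pen down
RT 180: heading 349 -> 169
Final: pos=(8.541,-2.77), heading=169, 1 segment(s) drawn
Segments drawn: 1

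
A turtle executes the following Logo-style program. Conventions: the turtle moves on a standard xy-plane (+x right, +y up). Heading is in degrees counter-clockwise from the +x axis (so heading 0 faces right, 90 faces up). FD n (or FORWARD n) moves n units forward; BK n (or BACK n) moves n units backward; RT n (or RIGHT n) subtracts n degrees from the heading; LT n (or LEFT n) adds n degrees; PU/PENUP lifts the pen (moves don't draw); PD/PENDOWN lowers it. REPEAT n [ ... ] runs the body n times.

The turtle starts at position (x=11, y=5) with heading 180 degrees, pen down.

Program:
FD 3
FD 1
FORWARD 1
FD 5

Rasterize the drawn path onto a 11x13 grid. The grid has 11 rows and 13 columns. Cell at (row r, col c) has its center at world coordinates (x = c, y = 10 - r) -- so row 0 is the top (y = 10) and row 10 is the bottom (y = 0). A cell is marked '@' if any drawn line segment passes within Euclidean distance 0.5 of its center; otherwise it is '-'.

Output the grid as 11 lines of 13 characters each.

Answer: -------------
-------------
-------------
-------------
-------------
-@@@@@@@@@@@-
-------------
-------------
-------------
-------------
-------------

Derivation:
Segment 0: (11,5) -> (8,5)
Segment 1: (8,5) -> (7,5)
Segment 2: (7,5) -> (6,5)
Segment 3: (6,5) -> (1,5)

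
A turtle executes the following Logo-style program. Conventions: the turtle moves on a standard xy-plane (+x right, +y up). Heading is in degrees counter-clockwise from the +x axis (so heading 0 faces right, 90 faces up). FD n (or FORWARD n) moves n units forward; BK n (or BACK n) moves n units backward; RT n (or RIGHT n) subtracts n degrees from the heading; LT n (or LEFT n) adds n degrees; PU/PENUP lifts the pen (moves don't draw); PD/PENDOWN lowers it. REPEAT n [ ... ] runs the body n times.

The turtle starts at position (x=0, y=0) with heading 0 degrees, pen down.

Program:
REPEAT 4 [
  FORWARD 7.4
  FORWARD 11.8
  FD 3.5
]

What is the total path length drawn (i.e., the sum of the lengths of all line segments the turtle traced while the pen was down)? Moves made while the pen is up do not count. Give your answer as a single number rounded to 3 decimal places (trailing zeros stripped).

Answer: 90.8

Derivation:
Executing turtle program step by step:
Start: pos=(0,0), heading=0, pen down
REPEAT 4 [
  -- iteration 1/4 --
  FD 7.4: (0,0) -> (7.4,0) [heading=0, draw]
  FD 11.8: (7.4,0) -> (19.2,0) [heading=0, draw]
  FD 3.5: (19.2,0) -> (22.7,0) [heading=0, draw]
  -- iteration 2/4 --
  FD 7.4: (22.7,0) -> (30.1,0) [heading=0, draw]
  FD 11.8: (30.1,0) -> (41.9,0) [heading=0, draw]
  FD 3.5: (41.9,0) -> (45.4,0) [heading=0, draw]
  -- iteration 3/4 --
  FD 7.4: (45.4,0) -> (52.8,0) [heading=0, draw]
  FD 11.8: (52.8,0) -> (64.6,0) [heading=0, draw]
  FD 3.5: (64.6,0) -> (68.1,0) [heading=0, draw]
  -- iteration 4/4 --
  FD 7.4: (68.1,0) -> (75.5,0) [heading=0, draw]
  FD 11.8: (75.5,0) -> (87.3,0) [heading=0, draw]
  FD 3.5: (87.3,0) -> (90.8,0) [heading=0, draw]
]
Final: pos=(90.8,0), heading=0, 12 segment(s) drawn

Segment lengths:
  seg 1: (0,0) -> (7.4,0), length = 7.4
  seg 2: (7.4,0) -> (19.2,0), length = 11.8
  seg 3: (19.2,0) -> (22.7,0), length = 3.5
  seg 4: (22.7,0) -> (30.1,0), length = 7.4
  seg 5: (30.1,0) -> (41.9,0), length = 11.8
  seg 6: (41.9,0) -> (45.4,0), length = 3.5
  seg 7: (45.4,0) -> (52.8,0), length = 7.4
  seg 8: (52.8,0) -> (64.6,0), length = 11.8
  seg 9: (64.6,0) -> (68.1,0), length = 3.5
  seg 10: (68.1,0) -> (75.5,0), length = 7.4
  seg 11: (75.5,0) -> (87.3,0), length = 11.8
  seg 12: (87.3,0) -> (90.8,0), length = 3.5
Total = 90.8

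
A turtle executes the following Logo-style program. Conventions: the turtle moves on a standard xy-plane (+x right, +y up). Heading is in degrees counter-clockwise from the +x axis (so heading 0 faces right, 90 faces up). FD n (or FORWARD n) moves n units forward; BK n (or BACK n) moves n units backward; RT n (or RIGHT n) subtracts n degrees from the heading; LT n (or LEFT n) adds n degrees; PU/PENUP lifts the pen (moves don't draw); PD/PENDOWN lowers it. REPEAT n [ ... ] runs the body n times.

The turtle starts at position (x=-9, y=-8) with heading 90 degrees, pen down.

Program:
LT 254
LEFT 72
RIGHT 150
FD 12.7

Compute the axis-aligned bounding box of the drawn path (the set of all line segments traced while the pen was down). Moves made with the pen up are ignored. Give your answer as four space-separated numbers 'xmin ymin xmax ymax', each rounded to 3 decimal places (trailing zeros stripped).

Answer: -9.886 -20.669 -9 -8

Derivation:
Executing turtle program step by step:
Start: pos=(-9,-8), heading=90, pen down
LT 254: heading 90 -> 344
LT 72: heading 344 -> 56
RT 150: heading 56 -> 266
FD 12.7: (-9,-8) -> (-9.886,-20.669) [heading=266, draw]
Final: pos=(-9.886,-20.669), heading=266, 1 segment(s) drawn

Segment endpoints: x in {-9.886, -9}, y in {-20.669, -8}
xmin=-9.886, ymin=-20.669, xmax=-9, ymax=-8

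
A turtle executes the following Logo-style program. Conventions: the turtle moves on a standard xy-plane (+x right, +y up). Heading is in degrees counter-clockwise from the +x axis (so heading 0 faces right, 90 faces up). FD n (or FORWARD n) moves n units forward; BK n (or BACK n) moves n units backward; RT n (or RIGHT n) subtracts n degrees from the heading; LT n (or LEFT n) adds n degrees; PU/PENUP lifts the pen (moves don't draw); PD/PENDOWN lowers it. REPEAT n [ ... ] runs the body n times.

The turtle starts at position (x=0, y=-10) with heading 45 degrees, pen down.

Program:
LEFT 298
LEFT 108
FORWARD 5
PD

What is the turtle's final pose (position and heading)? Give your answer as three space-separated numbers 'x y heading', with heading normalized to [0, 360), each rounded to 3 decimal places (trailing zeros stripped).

Answer: -0.087 -5.001 91

Derivation:
Executing turtle program step by step:
Start: pos=(0,-10), heading=45, pen down
LT 298: heading 45 -> 343
LT 108: heading 343 -> 91
FD 5: (0,-10) -> (-0.087,-5.001) [heading=91, draw]
PD: pen down
Final: pos=(-0.087,-5.001), heading=91, 1 segment(s) drawn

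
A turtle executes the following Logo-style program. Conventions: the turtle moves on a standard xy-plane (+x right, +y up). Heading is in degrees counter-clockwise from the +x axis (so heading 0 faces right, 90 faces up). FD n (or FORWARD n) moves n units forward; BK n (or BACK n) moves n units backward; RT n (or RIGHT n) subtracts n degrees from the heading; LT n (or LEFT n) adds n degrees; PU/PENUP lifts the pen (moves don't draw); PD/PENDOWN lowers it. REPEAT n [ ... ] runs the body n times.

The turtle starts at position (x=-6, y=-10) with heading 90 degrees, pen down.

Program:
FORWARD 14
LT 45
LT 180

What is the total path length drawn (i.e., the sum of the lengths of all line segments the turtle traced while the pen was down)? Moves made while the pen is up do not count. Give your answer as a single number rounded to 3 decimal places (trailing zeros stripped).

Executing turtle program step by step:
Start: pos=(-6,-10), heading=90, pen down
FD 14: (-6,-10) -> (-6,4) [heading=90, draw]
LT 45: heading 90 -> 135
LT 180: heading 135 -> 315
Final: pos=(-6,4), heading=315, 1 segment(s) drawn

Segment lengths:
  seg 1: (-6,-10) -> (-6,4), length = 14
Total = 14

Answer: 14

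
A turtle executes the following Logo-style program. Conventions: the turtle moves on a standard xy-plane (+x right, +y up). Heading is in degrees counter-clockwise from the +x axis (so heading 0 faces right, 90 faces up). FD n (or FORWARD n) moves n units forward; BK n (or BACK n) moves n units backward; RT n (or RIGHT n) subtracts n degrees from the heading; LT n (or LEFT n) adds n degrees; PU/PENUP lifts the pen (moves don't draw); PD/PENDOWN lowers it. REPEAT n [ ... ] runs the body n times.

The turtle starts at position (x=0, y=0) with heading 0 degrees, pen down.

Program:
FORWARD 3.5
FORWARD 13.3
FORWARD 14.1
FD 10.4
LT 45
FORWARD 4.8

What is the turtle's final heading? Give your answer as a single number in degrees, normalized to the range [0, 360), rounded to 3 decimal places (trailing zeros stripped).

Executing turtle program step by step:
Start: pos=(0,0), heading=0, pen down
FD 3.5: (0,0) -> (3.5,0) [heading=0, draw]
FD 13.3: (3.5,0) -> (16.8,0) [heading=0, draw]
FD 14.1: (16.8,0) -> (30.9,0) [heading=0, draw]
FD 10.4: (30.9,0) -> (41.3,0) [heading=0, draw]
LT 45: heading 0 -> 45
FD 4.8: (41.3,0) -> (44.694,3.394) [heading=45, draw]
Final: pos=(44.694,3.394), heading=45, 5 segment(s) drawn

Answer: 45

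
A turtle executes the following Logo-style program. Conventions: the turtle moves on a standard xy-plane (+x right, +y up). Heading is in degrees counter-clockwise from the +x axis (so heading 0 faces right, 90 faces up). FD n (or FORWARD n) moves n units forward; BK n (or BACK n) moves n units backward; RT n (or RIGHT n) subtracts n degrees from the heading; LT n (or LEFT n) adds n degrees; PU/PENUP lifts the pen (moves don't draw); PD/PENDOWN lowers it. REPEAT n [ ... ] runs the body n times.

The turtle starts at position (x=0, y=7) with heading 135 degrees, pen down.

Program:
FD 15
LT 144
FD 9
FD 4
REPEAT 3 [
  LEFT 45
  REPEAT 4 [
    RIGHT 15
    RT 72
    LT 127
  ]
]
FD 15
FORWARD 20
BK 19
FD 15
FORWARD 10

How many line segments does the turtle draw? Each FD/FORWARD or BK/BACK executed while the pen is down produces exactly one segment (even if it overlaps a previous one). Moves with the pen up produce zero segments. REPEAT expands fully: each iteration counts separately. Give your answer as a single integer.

Executing turtle program step by step:
Start: pos=(0,7), heading=135, pen down
FD 15: (0,7) -> (-10.607,17.607) [heading=135, draw]
LT 144: heading 135 -> 279
FD 9: (-10.607,17.607) -> (-9.199,8.717) [heading=279, draw]
FD 4: (-9.199,8.717) -> (-8.573,4.767) [heading=279, draw]
REPEAT 3 [
  -- iteration 1/3 --
  LT 45: heading 279 -> 324
  REPEAT 4 [
    -- iteration 1/4 --
    RT 15: heading 324 -> 309
    RT 72: heading 309 -> 237
    LT 127: heading 237 -> 4
    -- iteration 2/4 --
    RT 15: heading 4 -> 349
    RT 72: heading 349 -> 277
    LT 127: heading 277 -> 44
    -- iteration 3/4 --
    RT 15: heading 44 -> 29
    RT 72: heading 29 -> 317
    LT 127: heading 317 -> 84
    -- iteration 4/4 --
    RT 15: heading 84 -> 69
    RT 72: heading 69 -> 357
    LT 127: heading 357 -> 124
  ]
  -- iteration 2/3 --
  LT 45: heading 124 -> 169
  REPEAT 4 [
    -- iteration 1/4 --
    RT 15: heading 169 -> 154
    RT 72: heading 154 -> 82
    LT 127: heading 82 -> 209
    -- iteration 2/4 --
    RT 15: heading 209 -> 194
    RT 72: heading 194 -> 122
    LT 127: heading 122 -> 249
    -- iteration 3/4 --
    RT 15: heading 249 -> 234
    RT 72: heading 234 -> 162
    LT 127: heading 162 -> 289
    -- iteration 4/4 --
    RT 15: heading 289 -> 274
    RT 72: heading 274 -> 202
    LT 127: heading 202 -> 329
  ]
  -- iteration 3/3 --
  LT 45: heading 329 -> 14
  REPEAT 4 [
    -- iteration 1/4 --
    RT 15: heading 14 -> 359
    RT 72: heading 359 -> 287
    LT 127: heading 287 -> 54
    -- iteration 2/4 --
    RT 15: heading 54 -> 39
    RT 72: heading 39 -> 327
    LT 127: heading 327 -> 94
    -- iteration 3/4 --
    RT 15: heading 94 -> 79
    RT 72: heading 79 -> 7
    LT 127: heading 7 -> 134
    -- iteration 4/4 --
    RT 15: heading 134 -> 119
    RT 72: heading 119 -> 47
    LT 127: heading 47 -> 174
  ]
]
FD 15: (-8.573,4.767) -> (-23.491,6.335) [heading=174, draw]
FD 20: (-23.491,6.335) -> (-43.381,8.425) [heading=174, draw]
BK 19: (-43.381,8.425) -> (-24.485,6.439) [heading=174, draw]
FD 15: (-24.485,6.439) -> (-39.403,8.007) [heading=174, draw]
FD 10: (-39.403,8.007) -> (-49.348,9.052) [heading=174, draw]
Final: pos=(-49.348,9.052), heading=174, 8 segment(s) drawn
Segments drawn: 8

Answer: 8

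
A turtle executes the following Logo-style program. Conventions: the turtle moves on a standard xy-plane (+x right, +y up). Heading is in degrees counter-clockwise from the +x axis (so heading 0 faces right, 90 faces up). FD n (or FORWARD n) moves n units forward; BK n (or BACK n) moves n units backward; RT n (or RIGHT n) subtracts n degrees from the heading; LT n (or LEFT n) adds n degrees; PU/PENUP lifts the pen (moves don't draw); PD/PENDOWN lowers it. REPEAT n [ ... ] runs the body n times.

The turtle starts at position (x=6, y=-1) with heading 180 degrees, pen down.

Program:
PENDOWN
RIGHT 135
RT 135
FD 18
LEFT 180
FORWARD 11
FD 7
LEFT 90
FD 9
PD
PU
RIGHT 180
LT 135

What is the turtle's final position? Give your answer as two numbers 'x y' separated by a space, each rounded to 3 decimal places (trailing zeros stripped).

Answer: -3 -1

Derivation:
Executing turtle program step by step:
Start: pos=(6,-1), heading=180, pen down
PD: pen down
RT 135: heading 180 -> 45
RT 135: heading 45 -> 270
FD 18: (6,-1) -> (6,-19) [heading=270, draw]
LT 180: heading 270 -> 90
FD 11: (6,-19) -> (6,-8) [heading=90, draw]
FD 7: (6,-8) -> (6,-1) [heading=90, draw]
LT 90: heading 90 -> 180
FD 9: (6,-1) -> (-3,-1) [heading=180, draw]
PD: pen down
PU: pen up
RT 180: heading 180 -> 0
LT 135: heading 0 -> 135
Final: pos=(-3,-1), heading=135, 4 segment(s) drawn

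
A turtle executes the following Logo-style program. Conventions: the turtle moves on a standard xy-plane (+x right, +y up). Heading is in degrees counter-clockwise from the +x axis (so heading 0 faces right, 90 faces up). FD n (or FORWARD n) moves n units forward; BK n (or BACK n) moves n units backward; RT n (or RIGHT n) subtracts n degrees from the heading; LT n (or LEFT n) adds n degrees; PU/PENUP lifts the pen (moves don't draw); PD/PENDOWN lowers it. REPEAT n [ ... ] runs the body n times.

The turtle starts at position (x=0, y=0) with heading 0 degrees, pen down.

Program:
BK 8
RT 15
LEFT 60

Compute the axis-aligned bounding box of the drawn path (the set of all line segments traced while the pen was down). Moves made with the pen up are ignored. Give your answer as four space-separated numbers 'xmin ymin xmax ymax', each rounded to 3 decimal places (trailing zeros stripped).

Answer: -8 0 0 0

Derivation:
Executing turtle program step by step:
Start: pos=(0,0), heading=0, pen down
BK 8: (0,0) -> (-8,0) [heading=0, draw]
RT 15: heading 0 -> 345
LT 60: heading 345 -> 45
Final: pos=(-8,0), heading=45, 1 segment(s) drawn

Segment endpoints: x in {-8, 0}, y in {0}
xmin=-8, ymin=0, xmax=0, ymax=0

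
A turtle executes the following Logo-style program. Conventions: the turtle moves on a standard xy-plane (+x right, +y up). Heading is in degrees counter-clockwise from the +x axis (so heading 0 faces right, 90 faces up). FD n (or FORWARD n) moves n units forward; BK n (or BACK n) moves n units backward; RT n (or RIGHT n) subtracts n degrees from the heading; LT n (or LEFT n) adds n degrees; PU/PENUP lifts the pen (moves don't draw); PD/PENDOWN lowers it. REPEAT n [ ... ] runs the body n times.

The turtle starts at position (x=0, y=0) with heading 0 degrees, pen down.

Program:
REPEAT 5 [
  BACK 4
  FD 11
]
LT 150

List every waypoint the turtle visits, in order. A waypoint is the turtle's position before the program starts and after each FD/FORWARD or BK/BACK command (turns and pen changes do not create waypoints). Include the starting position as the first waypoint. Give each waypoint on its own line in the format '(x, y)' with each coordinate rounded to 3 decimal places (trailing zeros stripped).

Executing turtle program step by step:
Start: pos=(0,0), heading=0, pen down
REPEAT 5 [
  -- iteration 1/5 --
  BK 4: (0,0) -> (-4,0) [heading=0, draw]
  FD 11: (-4,0) -> (7,0) [heading=0, draw]
  -- iteration 2/5 --
  BK 4: (7,0) -> (3,0) [heading=0, draw]
  FD 11: (3,0) -> (14,0) [heading=0, draw]
  -- iteration 3/5 --
  BK 4: (14,0) -> (10,0) [heading=0, draw]
  FD 11: (10,0) -> (21,0) [heading=0, draw]
  -- iteration 4/5 --
  BK 4: (21,0) -> (17,0) [heading=0, draw]
  FD 11: (17,0) -> (28,0) [heading=0, draw]
  -- iteration 5/5 --
  BK 4: (28,0) -> (24,0) [heading=0, draw]
  FD 11: (24,0) -> (35,0) [heading=0, draw]
]
LT 150: heading 0 -> 150
Final: pos=(35,0), heading=150, 10 segment(s) drawn
Waypoints (11 total):
(0, 0)
(-4, 0)
(7, 0)
(3, 0)
(14, 0)
(10, 0)
(21, 0)
(17, 0)
(28, 0)
(24, 0)
(35, 0)

Answer: (0, 0)
(-4, 0)
(7, 0)
(3, 0)
(14, 0)
(10, 0)
(21, 0)
(17, 0)
(28, 0)
(24, 0)
(35, 0)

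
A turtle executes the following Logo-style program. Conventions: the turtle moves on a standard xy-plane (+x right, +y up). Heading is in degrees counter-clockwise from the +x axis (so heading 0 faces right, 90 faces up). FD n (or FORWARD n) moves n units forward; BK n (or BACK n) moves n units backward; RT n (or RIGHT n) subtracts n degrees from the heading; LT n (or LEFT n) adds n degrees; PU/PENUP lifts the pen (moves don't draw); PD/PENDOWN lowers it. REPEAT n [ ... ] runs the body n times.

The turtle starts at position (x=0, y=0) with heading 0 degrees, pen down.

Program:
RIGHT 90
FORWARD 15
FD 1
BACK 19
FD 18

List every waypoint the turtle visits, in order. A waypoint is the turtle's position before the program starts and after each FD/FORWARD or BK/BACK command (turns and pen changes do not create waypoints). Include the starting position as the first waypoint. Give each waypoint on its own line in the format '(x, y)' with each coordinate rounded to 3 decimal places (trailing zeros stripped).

Executing turtle program step by step:
Start: pos=(0,0), heading=0, pen down
RT 90: heading 0 -> 270
FD 15: (0,0) -> (0,-15) [heading=270, draw]
FD 1: (0,-15) -> (0,-16) [heading=270, draw]
BK 19: (0,-16) -> (0,3) [heading=270, draw]
FD 18: (0,3) -> (0,-15) [heading=270, draw]
Final: pos=(0,-15), heading=270, 4 segment(s) drawn
Waypoints (5 total):
(0, 0)
(0, -15)
(0, -16)
(0, 3)
(0, -15)

Answer: (0, 0)
(0, -15)
(0, -16)
(0, 3)
(0, -15)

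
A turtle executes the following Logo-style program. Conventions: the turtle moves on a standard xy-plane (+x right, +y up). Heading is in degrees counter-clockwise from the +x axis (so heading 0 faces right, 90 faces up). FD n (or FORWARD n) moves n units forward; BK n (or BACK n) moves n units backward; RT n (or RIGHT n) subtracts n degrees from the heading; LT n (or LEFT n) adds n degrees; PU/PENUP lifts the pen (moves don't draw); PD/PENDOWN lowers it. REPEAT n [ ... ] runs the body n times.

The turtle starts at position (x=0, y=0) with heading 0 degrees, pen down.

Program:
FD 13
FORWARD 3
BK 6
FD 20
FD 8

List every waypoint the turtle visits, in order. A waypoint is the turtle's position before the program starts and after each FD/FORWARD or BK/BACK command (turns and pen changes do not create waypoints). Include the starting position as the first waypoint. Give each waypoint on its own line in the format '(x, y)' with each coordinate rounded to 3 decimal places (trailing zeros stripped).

Answer: (0, 0)
(13, 0)
(16, 0)
(10, 0)
(30, 0)
(38, 0)

Derivation:
Executing turtle program step by step:
Start: pos=(0,0), heading=0, pen down
FD 13: (0,0) -> (13,0) [heading=0, draw]
FD 3: (13,0) -> (16,0) [heading=0, draw]
BK 6: (16,0) -> (10,0) [heading=0, draw]
FD 20: (10,0) -> (30,0) [heading=0, draw]
FD 8: (30,0) -> (38,0) [heading=0, draw]
Final: pos=(38,0), heading=0, 5 segment(s) drawn
Waypoints (6 total):
(0, 0)
(13, 0)
(16, 0)
(10, 0)
(30, 0)
(38, 0)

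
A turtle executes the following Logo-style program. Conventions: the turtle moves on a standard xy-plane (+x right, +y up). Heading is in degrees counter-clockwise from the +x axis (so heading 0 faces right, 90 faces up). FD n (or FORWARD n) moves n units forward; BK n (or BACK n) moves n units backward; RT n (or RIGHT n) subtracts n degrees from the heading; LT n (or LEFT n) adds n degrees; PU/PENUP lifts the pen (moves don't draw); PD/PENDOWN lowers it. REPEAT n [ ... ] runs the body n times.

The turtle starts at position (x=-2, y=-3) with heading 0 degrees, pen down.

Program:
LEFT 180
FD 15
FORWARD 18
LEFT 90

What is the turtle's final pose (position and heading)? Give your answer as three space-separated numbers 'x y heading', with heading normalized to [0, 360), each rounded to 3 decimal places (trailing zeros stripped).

Answer: -35 -3 270

Derivation:
Executing turtle program step by step:
Start: pos=(-2,-3), heading=0, pen down
LT 180: heading 0 -> 180
FD 15: (-2,-3) -> (-17,-3) [heading=180, draw]
FD 18: (-17,-3) -> (-35,-3) [heading=180, draw]
LT 90: heading 180 -> 270
Final: pos=(-35,-3), heading=270, 2 segment(s) drawn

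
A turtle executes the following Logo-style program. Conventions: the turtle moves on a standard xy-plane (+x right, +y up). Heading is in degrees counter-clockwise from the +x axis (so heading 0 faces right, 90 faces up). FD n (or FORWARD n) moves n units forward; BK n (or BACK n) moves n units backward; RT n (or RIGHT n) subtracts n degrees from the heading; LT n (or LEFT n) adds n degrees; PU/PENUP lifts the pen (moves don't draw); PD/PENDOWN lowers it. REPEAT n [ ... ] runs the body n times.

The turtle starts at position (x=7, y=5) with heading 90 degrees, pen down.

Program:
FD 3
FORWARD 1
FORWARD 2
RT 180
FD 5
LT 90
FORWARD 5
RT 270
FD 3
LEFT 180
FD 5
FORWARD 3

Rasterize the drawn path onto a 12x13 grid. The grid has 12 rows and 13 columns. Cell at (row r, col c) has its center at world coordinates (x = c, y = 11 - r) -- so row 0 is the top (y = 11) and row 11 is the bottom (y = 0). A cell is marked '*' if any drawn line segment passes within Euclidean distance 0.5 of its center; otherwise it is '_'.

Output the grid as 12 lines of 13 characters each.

Segment 0: (7,5) -> (7,8)
Segment 1: (7,8) -> (7,9)
Segment 2: (7,9) -> (7,11)
Segment 3: (7,11) -> (7,6)
Segment 4: (7,6) -> (12,6)
Segment 5: (12,6) -> (12,9)
Segment 6: (12,9) -> (12,4)
Segment 7: (12,4) -> (12,1)

Answer: _______*_____
_______*_____
_______*____*
_______*____*
_______*____*
_______******
_______*____*
____________*
____________*
____________*
____________*
_____________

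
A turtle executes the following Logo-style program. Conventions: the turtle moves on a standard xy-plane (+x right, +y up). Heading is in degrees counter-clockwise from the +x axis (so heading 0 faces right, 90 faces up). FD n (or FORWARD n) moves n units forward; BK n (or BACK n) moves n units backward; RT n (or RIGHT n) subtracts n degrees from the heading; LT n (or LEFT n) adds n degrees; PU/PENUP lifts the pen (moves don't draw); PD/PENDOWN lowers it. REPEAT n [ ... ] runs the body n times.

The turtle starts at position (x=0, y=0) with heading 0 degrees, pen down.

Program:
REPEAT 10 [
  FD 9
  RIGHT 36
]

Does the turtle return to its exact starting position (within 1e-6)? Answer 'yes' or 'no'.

Answer: yes

Derivation:
Executing turtle program step by step:
Start: pos=(0,0), heading=0, pen down
REPEAT 10 [
  -- iteration 1/10 --
  FD 9: (0,0) -> (9,0) [heading=0, draw]
  RT 36: heading 0 -> 324
  -- iteration 2/10 --
  FD 9: (9,0) -> (16.281,-5.29) [heading=324, draw]
  RT 36: heading 324 -> 288
  -- iteration 3/10 --
  FD 9: (16.281,-5.29) -> (19.062,-13.85) [heading=288, draw]
  RT 36: heading 288 -> 252
  -- iteration 4/10 --
  FD 9: (19.062,-13.85) -> (16.281,-22.409) [heading=252, draw]
  RT 36: heading 252 -> 216
  -- iteration 5/10 --
  FD 9: (16.281,-22.409) -> (9,-27.699) [heading=216, draw]
  RT 36: heading 216 -> 180
  -- iteration 6/10 --
  FD 9: (9,-27.699) -> (0,-27.699) [heading=180, draw]
  RT 36: heading 180 -> 144
  -- iteration 7/10 --
  FD 9: (0,-27.699) -> (-7.281,-22.409) [heading=144, draw]
  RT 36: heading 144 -> 108
  -- iteration 8/10 --
  FD 9: (-7.281,-22.409) -> (-10.062,-13.85) [heading=108, draw]
  RT 36: heading 108 -> 72
  -- iteration 9/10 --
  FD 9: (-10.062,-13.85) -> (-7.281,-5.29) [heading=72, draw]
  RT 36: heading 72 -> 36
  -- iteration 10/10 --
  FD 9: (-7.281,-5.29) -> (0,0) [heading=36, draw]
  RT 36: heading 36 -> 0
]
Final: pos=(0,0), heading=0, 10 segment(s) drawn

Start position: (0, 0)
Final position: (0, 0)
Distance = 0; < 1e-6 -> CLOSED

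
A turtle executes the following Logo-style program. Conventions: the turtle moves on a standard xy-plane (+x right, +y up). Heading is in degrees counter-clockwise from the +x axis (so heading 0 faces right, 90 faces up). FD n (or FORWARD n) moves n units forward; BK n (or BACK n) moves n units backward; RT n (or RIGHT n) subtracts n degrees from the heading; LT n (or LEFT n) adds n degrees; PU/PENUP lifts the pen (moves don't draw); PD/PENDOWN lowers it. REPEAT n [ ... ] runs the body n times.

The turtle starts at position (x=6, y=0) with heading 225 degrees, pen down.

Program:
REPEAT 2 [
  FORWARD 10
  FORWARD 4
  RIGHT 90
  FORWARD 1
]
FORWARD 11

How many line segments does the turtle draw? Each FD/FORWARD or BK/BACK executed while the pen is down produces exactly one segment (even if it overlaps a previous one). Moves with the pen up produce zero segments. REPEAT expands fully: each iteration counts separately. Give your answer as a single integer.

Answer: 7

Derivation:
Executing turtle program step by step:
Start: pos=(6,0), heading=225, pen down
REPEAT 2 [
  -- iteration 1/2 --
  FD 10: (6,0) -> (-1.071,-7.071) [heading=225, draw]
  FD 4: (-1.071,-7.071) -> (-3.899,-9.899) [heading=225, draw]
  RT 90: heading 225 -> 135
  FD 1: (-3.899,-9.899) -> (-4.607,-9.192) [heading=135, draw]
  -- iteration 2/2 --
  FD 10: (-4.607,-9.192) -> (-11.678,-2.121) [heading=135, draw]
  FD 4: (-11.678,-2.121) -> (-14.506,0.707) [heading=135, draw]
  RT 90: heading 135 -> 45
  FD 1: (-14.506,0.707) -> (-13.799,1.414) [heading=45, draw]
]
FD 11: (-13.799,1.414) -> (-6.021,9.192) [heading=45, draw]
Final: pos=(-6.021,9.192), heading=45, 7 segment(s) drawn
Segments drawn: 7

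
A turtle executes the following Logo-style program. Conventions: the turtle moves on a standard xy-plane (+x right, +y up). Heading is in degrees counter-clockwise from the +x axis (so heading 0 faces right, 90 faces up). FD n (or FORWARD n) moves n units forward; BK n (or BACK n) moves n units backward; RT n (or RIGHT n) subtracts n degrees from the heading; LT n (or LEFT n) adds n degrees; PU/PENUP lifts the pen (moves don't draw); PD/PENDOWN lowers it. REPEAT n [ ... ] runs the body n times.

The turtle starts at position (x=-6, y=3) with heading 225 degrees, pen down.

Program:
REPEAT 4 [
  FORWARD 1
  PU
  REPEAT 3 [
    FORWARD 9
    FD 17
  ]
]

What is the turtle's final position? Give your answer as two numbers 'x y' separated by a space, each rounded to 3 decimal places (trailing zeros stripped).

Executing turtle program step by step:
Start: pos=(-6,3), heading=225, pen down
REPEAT 4 [
  -- iteration 1/4 --
  FD 1: (-6,3) -> (-6.707,2.293) [heading=225, draw]
  PU: pen up
  REPEAT 3 [
    -- iteration 1/3 --
    FD 9: (-6.707,2.293) -> (-13.071,-4.071) [heading=225, move]
    FD 17: (-13.071,-4.071) -> (-25.092,-16.092) [heading=225, move]
    -- iteration 2/3 --
    FD 9: (-25.092,-16.092) -> (-31.456,-22.456) [heading=225, move]
    FD 17: (-31.456,-22.456) -> (-43.477,-34.477) [heading=225, move]
    -- iteration 3/3 --
    FD 9: (-43.477,-34.477) -> (-49.841,-40.841) [heading=225, move]
    FD 17: (-49.841,-40.841) -> (-61.861,-52.861) [heading=225, move]
  ]
  -- iteration 2/4 --
  FD 1: (-61.861,-52.861) -> (-62.569,-53.569) [heading=225, move]
  PU: pen up
  REPEAT 3 [
    -- iteration 1/3 --
    FD 9: (-62.569,-53.569) -> (-68.933,-59.933) [heading=225, move]
    FD 17: (-68.933,-59.933) -> (-80.953,-71.953) [heading=225, move]
    -- iteration 2/3 --
    FD 9: (-80.953,-71.953) -> (-87.317,-78.317) [heading=225, move]
    FD 17: (-87.317,-78.317) -> (-99.338,-90.338) [heading=225, move]
    -- iteration 3/3 --
    FD 9: (-99.338,-90.338) -> (-105.702,-96.702) [heading=225, move]
    FD 17: (-105.702,-96.702) -> (-117.723,-108.723) [heading=225, move]
  ]
  -- iteration 3/4 --
  FD 1: (-117.723,-108.723) -> (-118.43,-109.43) [heading=225, move]
  PU: pen up
  REPEAT 3 [
    -- iteration 1/3 --
    FD 9: (-118.43,-109.43) -> (-124.794,-115.794) [heading=225, move]
    FD 17: (-124.794,-115.794) -> (-136.815,-127.815) [heading=225, move]
    -- iteration 2/3 --
    FD 9: (-136.815,-127.815) -> (-143.179,-134.179) [heading=225, move]
    FD 17: (-143.179,-134.179) -> (-155.2,-146.2) [heading=225, move]
    -- iteration 3/3 --
    FD 9: (-155.2,-146.2) -> (-161.563,-152.563) [heading=225, move]
    FD 17: (-161.563,-152.563) -> (-173.584,-164.584) [heading=225, move]
  ]
  -- iteration 4/4 --
  FD 1: (-173.584,-164.584) -> (-174.291,-165.291) [heading=225, move]
  PU: pen up
  REPEAT 3 [
    -- iteration 1/3 --
    FD 9: (-174.291,-165.291) -> (-180.655,-171.655) [heading=225, move]
    FD 17: (-180.655,-171.655) -> (-192.676,-183.676) [heading=225, move]
    -- iteration 2/3 --
    FD 9: (-192.676,-183.676) -> (-199.04,-190.04) [heading=225, move]
    FD 17: (-199.04,-190.04) -> (-211.061,-202.061) [heading=225, move]
    -- iteration 3/3 --
    FD 9: (-211.061,-202.061) -> (-217.425,-208.425) [heading=225, move]
    FD 17: (-217.425,-208.425) -> (-229.446,-220.446) [heading=225, move]
  ]
]
Final: pos=(-229.446,-220.446), heading=225, 1 segment(s) drawn

Answer: -229.446 -220.446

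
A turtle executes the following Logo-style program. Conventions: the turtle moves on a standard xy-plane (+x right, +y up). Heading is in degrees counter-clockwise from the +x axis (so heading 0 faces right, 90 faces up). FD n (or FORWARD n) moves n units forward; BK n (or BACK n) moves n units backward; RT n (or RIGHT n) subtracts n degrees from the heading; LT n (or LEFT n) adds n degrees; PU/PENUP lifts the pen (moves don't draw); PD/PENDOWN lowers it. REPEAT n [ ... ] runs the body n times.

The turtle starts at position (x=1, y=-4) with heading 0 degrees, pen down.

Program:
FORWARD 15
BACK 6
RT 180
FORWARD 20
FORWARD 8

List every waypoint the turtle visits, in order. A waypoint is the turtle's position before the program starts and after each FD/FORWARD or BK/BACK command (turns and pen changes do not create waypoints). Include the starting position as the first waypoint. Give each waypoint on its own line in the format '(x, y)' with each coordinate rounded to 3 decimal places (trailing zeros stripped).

Answer: (1, -4)
(16, -4)
(10, -4)
(-10, -4)
(-18, -4)

Derivation:
Executing turtle program step by step:
Start: pos=(1,-4), heading=0, pen down
FD 15: (1,-4) -> (16,-4) [heading=0, draw]
BK 6: (16,-4) -> (10,-4) [heading=0, draw]
RT 180: heading 0 -> 180
FD 20: (10,-4) -> (-10,-4) [heading=180, draw]
FD 8: (-10,-4) -> (-18,-4) [heading=180, draw]
Final: pos=(-18,-4), heading=180, 4 segment(s) drawn
Waypoints (5 total):
(1, -4)
(16, -4)
(10, -4)
(-10, -4)
(-18, -4)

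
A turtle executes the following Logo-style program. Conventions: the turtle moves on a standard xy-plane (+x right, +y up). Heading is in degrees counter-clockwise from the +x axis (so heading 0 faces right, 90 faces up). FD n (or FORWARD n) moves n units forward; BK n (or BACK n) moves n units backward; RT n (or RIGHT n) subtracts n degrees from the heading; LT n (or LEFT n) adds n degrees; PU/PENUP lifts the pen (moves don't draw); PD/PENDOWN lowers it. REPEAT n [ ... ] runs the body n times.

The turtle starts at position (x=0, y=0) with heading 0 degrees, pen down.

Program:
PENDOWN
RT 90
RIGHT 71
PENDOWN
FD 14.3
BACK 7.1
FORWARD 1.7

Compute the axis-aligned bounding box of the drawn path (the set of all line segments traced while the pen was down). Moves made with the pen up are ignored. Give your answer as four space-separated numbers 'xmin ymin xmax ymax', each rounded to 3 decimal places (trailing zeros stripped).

Answer: -13.521 -4.656 0 0

Derivation:
Executing turtle program step by step:
Start: pos=(0,0), heading=0, pen down
PD: pen down
RT 90: heading 0 -> 270
RT 71: heading 270 -> 199
PD: pen down
FD 14.3: (0,0) -> (-13.521,-4.656) [heading=199, draw]
BK 7.1: (-13.521,-4.656) -> (-6.808,-2.344) [heading=199, draw]
FD 1.7: (-6.808,-2.344) -> (-8.415,-2.898) [heading=199, draw]
Final: pos=(-8.415,-2.898), heading=199, 3 segment(s) drawn

Segment endpoints: x in {-13.521, -8.415, -6.808, 0}, y in {-4.656, -2.898, -2.344, 0}
xmin=-13.521, ymin=-4.656, xmax=0, ymax=0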